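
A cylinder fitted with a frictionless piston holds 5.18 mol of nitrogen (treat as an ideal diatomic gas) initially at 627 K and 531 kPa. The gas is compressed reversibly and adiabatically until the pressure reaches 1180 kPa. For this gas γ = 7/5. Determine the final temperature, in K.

788 K

V₁ = nRT₁/P₁ = 5.18×8.314×627/531 = 50.9 L.
Adiabatic: T₂/T₁ = (P₂/P₁)^((γ−1)/γ) ⇒ T₂ = 627×(2.22)^0.286 = 788 K; V₂ = 28.7 L.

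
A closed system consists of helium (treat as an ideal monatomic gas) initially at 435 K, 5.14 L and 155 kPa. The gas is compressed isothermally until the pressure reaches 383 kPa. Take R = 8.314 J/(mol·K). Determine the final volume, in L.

2.08 L

Isothermal: T stays 435 K; PV = const ⇒ V₂ = 2.08 L, P₂ = 383 kPa.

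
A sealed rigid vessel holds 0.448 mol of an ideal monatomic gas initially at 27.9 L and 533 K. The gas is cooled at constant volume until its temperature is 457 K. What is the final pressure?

P₁ = nRT₁/V₁ = 0.448×8.314×533/27.9 = 71.2 kPa.
Isochoric: V stays 27.9 L; P/T = const ⇒ T₂ = 457 K, P₂ = 61.0 kPa.

61.0 kPa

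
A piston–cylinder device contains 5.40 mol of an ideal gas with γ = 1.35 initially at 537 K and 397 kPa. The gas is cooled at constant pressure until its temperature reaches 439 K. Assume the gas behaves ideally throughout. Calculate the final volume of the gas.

49.6 L

V₁ = nRT₁/P₁ = 5.40×8.314×537/397 = 60.7 L.
Isobaric: P stays 397 kPa; V/T = const ⇒ T₂ = 439 K, V₂ = 49.6 L.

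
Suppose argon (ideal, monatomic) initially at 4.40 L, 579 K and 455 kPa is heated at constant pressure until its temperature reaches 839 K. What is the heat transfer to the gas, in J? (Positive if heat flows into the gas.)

n = P₁V₁/(RT₁) = 455×4.40/(8.314×579) = 0.416 mol.
Isobaric: P stays 455 kPa; V/T = const ⇒ T₂ = 839 K, V₂ = 6.38 L.
W = PΔV = 455×(6.38−4.40) kPa·L = 899 J.
ΔU = nCvΔT = 0.416×12.5×(839−579) = 1350 J.
Q = ΔU + W = nCpΔT = 2250 J.

2250 J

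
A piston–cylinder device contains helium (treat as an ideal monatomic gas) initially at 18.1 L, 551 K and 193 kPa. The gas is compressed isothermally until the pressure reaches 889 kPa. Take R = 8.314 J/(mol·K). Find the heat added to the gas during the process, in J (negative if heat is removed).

-5340 J

n = P₁V₁/(RT₁) = 193×18.1/(8.314×551) = 0.763 mol.
Isothermal: T stays 551 K; PV = const ⇒ V₂ = 3.93 L, P₂ = 889 kPa.
ΔU = 0 (ideal gas, T constant).
W = nRT ln(V₂/V₁) = 0.763×8.314×551×ln(0.217) = -5340 J.
Q = ΔU + W = -5340 J.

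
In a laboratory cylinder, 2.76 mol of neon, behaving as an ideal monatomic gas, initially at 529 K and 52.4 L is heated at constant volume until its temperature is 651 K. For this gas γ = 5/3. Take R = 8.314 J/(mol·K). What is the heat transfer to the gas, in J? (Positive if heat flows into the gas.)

4200 J

P₁ = nRT₁/V₁ = 2.76×8.314×529/52.4 = 232 kPa.
Isochoric: V stays 52.4 L; P/T = const ⇒ T₂ = 651 K, P₂ = 285 kPa.
W = 0 (no volume change).
ΔU = nCvΔT = 2.76×12.5×(651−529) = 4200 J.
Q = ΔU = 4200 J.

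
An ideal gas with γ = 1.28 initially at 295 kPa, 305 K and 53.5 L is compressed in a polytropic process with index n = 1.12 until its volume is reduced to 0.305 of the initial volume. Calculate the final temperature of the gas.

352 K

Polytropic n=1.12: T₂ = T₁(V₁/V₂)^(n−1) = 305×(3.28)^0.12 = 352 K; P₂ = P₁(V₁/V₂)^n = 1120 kPa.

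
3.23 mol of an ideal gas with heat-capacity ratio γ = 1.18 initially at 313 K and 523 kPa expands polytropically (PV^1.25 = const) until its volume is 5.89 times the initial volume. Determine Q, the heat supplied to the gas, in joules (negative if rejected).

V₁ = nRT₁/P₁ = 3.23×8.314×313/523 = 16.1 L.
Polytropic n=1.25: T₂ = T₁(V₁/V₂)^(n−1) = 313×(0.170)^0.25 = 201 K; P₂ = P₁(V₁/V₂)^n = 57.0 kPa.
W = (P₁V₁−P₂V₂)/(n−1) = (523×16.1−57.0×94.7)/0.25 = 12000 J.
ΔU = nCvΔT = 3.23×46.2×(201−313) = -16700 J.
Q = ΔU + W = -4680 J.

-4680 J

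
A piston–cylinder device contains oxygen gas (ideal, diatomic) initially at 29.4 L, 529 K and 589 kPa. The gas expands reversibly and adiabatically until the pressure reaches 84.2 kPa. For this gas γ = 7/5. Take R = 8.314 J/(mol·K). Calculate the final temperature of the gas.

303 K

Adiabatic: T₂/T₁ = (P₂/P₁)^((γ−1)/γ) ⇒ T₂ = 529×(0.143)^0.286 = 303 K; V₂ = 118 L.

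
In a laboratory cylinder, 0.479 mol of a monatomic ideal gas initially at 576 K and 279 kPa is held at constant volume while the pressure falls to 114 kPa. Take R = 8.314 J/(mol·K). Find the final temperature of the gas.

235 K

V₁ = nRT₁/P₁ = 0.479×8.314×576/279 = 8.22 L.
Isochoric: V stays 8.22 L; P/T = const ⇒ T₂ = 235 K, P₂ = 114 kPa.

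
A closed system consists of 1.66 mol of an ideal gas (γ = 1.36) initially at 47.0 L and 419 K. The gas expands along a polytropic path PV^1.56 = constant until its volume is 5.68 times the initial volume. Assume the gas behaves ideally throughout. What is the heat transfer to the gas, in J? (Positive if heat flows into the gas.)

P₁ = nRT₁/V₁ = 1.66×8.314×419/47.0 = 123 kPa.
Polytropic n=1.56: T₂ = T₁(V₁/V₂)^(n−1) = 419×(0.176)^0.56 = 158 K; P₂ = P₁(V₁/V₂)^n = 8.19 kPa.
W = (P₁V₁−P₂V₂)/(n−1) = (123×47.0−8.19×267)/0.56 = 6420 J.
ΔU = nCvΔT = 1.66×23.1×(158−419) = -9990 J.
Q = ΔU + W = -3570 J.

-3570 J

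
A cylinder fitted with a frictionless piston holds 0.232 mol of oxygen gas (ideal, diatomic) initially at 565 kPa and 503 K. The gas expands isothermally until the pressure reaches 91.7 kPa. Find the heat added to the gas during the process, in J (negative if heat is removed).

V₁ = nRT₁/P₁ = 0.232×8.314×503/565 = 1.72 L.
Isothermal: T stays 503 K; PV = const ⇒ V₂ = 10.6 L, P₂ = 91.7 kPa.
ΔU = 0 (ideal gas, T constant).
W = nRT ln(V₂/V₁) = 0.232×8.314×503×ln(6.16) = 1760 J.
Q = ΔU + W = 1760 J.

1760 J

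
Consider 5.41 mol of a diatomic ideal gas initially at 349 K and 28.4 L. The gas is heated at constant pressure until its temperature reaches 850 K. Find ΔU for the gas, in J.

56300 J

P₁ = nRT₁/V₁ = 5.41×8.314×349/28.4 = 553 kPa.
Isobaric: P stays 553 kPa; V/T = const ⇒ T₂ = 850 K, V₂ = 69.2 L.
For an ideal gas ΔU = nCvΔT with Cv = (5/2)R = 20.8 J/(mol·K).
ΔU = 5.41×20.8×(850−349) = 56300 J.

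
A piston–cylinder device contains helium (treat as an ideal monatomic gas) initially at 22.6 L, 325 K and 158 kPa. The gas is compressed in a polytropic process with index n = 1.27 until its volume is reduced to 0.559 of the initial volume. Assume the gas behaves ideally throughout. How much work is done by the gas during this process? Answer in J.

-2250 J

n = P₁V₁/(RT₁) = 158×22.6/(8.314×325) = 1.32 mol.
Polytropic n=1.27: T₂ = T₁(V₁/V₂)^(n−1) = 325×(1.79)^0.27 = 380 K; P₂ = P₁(V₁/V₂)^n = 331 kPa.
W = (P₁V₁−P₂V₂)/(n−1) = (158×22.6−331×12.6)/0.27 = -2250 J.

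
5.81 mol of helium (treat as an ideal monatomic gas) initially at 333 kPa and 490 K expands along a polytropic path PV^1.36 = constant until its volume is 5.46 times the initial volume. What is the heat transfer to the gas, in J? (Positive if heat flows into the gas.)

V₁ = nRT₁/P₁ = 5.81×8.314×490/333 = 71.1 L.
Polytropic n=1.36: T₂ = T₁(V₁/V₂)^(n−1) = 490×(0.183)^0.36 = 266 K; P₂ = P₁(V₁/V₂)^n = 33.1 kPa.
W = (P₁V₁−P₂V₂)/(n−1) = (333×71.1−33.1×388)/0.36 = 30100 J.
ΔU = nCvΔT = 5.81×12.5×(266−490) = -16200 J.
Q = ΔU + W = 13800 J.

13800 J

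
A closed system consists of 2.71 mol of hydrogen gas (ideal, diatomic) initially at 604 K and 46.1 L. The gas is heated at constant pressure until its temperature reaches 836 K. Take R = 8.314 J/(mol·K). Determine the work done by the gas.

P₁ = nRT₁/V₁ = 2.71×8.314×604/46.1 = 295 kPa.
Isobaric: P stays 295 kPa; V/T = const ⇒ T₂ = 836 K, V₂ = 63.8 L.
W = PΔV = 295×(63.8−46.1) kPa·L = 5230 J.

5230 J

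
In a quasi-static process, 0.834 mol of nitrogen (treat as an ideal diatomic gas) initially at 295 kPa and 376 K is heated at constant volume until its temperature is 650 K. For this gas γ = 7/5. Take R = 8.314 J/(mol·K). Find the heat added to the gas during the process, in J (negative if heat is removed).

4750 J

V₁ = nRT₁/P₁ = 0.834×8.314×376/295 = 8.84 L.
Isochoric: V stays 8.84 L; P/T = const ⇒ T₂ = 650 K, P₂ = 510 kPa.
W = 0 (no volume change).
ΔU = nCvΔT = 0.834×20.8×(650−376) = 4750 J.
Q = ΔU = 4750 J.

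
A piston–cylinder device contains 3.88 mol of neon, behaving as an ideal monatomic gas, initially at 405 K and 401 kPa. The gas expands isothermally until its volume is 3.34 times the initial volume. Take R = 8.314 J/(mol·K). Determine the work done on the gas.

-15800 J

V₁ = nRT₁/P₁ = 3.88×8.314×405/401 = 32.6 L.
Isothermal: T stays 405 K; PV = const ⇒ V₂ = 109 L, P₂ = 120 kPa.
W = nRT ln(V₂/V₁) = 3.88×8.314×405×ln(3.34) = 15800 J.
Work done on the gas = −W_by = -15800 J.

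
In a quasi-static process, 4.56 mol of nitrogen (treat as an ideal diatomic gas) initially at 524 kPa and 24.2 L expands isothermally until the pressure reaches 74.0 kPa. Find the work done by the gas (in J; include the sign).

24800 J

T₁ = P₁V₁/(nR) = 524×24.2/(4.56×8.314) = 334 K.
Isothermal: T stays 334 K; PV = const ⇒ V₂ = 171 L, P₂ = 74.0 kPa.
W = nRT ln(V₂/V₁) = 4.56×8.314×334×ln(7.08) = 24800 J.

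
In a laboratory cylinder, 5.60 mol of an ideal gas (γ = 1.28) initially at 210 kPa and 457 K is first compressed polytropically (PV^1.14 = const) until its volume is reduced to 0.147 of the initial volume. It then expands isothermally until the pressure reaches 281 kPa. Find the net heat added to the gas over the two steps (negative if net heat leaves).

V₁ = nRT₁/P₁ = 5.60×8.314×457/210 = 101 L.
Step 1 — Polytropic n=1.14: T₂ = T₁(V₁/V₂)^(n−1) = 457×(6.80)^0.14 = 598 K; P₂ = P₁(V₁/V₂)^n = 1870 kPa.
W = (P₁V₁−P₂V₂)/(n−1) = (210×101−1870×14.9)/0.14 = -46800 J.
ΔU = nCvΔT = 5.60×29.7×(598−457) = 23400 J.
Q = ΔU + W = -23400 J.
State after step 1: P = 1870 kPa, V = 14.9 L, T = 598 K.
Step 2 — Isothermal: T stays 598 K; PV = const ⇒ V₂ = 99.0 L, P₂ = 281 kPa.
ΔU = 0 (ideal gas, T constant).
W = nRT ln(V₂/V₁) = 5.60×8.314×598×ln(6.65) = 52700 J.
Q = ΔU + W = 52700 J.
Net over both steps: W = 5930 J, Q = 29300 J, ΔU = 23400 J.

29300 J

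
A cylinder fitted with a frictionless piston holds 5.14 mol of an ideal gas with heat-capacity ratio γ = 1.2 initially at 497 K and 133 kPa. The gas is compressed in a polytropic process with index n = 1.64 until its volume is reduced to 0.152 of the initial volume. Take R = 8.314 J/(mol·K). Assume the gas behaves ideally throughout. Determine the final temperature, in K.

V₁ = nRT₁/P₁ = 5.14×8.314×497/133 = 160 L.
Polytropic n=1.64: T₂ = T₁(V₁/V₂)^(n−1) = 497×(6.58)^0.64 = 1660 K; P₂ = P₁(V₁/V₂)^n = 2920 kPa.

1660 K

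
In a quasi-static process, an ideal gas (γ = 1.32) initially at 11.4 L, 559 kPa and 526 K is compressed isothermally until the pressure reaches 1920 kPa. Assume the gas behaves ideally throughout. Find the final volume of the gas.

3.32 L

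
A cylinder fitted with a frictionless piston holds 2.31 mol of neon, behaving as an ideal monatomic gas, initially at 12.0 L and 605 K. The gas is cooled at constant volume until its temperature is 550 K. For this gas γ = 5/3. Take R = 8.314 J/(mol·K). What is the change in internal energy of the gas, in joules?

-1580 J

P₁ = nRT₁/V₁ = 2.31×8.314×605/12.0 = 968 kPa.
Isochoric: V stays 12.0 L; P/T = const ⇒ T₂ = 550 K, P₂ = 880 kPa.
For an ideal gas ΔU = nCvΔT with Cv = (3/2)R = 12.5 J/(mol·K).
ΔU = 2.31×12.5×(550−605) = -1580 J.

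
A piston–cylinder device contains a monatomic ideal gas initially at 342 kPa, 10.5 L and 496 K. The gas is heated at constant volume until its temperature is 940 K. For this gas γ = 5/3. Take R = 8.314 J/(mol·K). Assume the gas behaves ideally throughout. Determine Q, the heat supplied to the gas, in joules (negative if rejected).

4820 J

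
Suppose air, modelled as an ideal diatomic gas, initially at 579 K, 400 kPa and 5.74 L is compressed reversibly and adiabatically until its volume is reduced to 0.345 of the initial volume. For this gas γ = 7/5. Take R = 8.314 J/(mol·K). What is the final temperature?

Adiabatic: TV^(γ−1) = const ⇒ T₂ = 579×(2.90)^0.400 = 886 K; PV^γ = const ⇒ P₂ = 1770 kPa.

886 K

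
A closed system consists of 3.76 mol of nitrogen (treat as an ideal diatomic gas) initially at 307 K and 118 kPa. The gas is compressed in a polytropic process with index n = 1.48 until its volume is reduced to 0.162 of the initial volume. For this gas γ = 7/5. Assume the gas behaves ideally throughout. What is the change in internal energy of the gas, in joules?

33500 J

V₁ = nRT₁/P₁ = 3.76×8.314×307/118 = 81.3 L.
Polytropic n=1.48: T₂ = T₁(V₁/V₂)^(n−1) = 307×(6.17)^0.48 = 735 K; P₂ = P₁(V₁/V₂)^n = 1750 kPa.
For an ideal gas ΔU = nCvΔT with Cv = (5/2)R = 20.8 J/(mol·K).
ΔU = 3.76×20.8×(735−307) = 33500 J.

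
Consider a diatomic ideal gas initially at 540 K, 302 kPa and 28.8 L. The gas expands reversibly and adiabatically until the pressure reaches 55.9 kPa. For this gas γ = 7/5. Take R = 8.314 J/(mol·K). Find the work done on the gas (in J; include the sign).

n = P₁V₁/(RT₁) = 302×28.8/(8.314×540) = 1.94 mol.
Adiabatic: T₂/T₁ = (P₂/P₁)^((γ−1)/γ) ⇒ T₂ = 540×(0.185)^0.286 = 333 K; V₂ = 96.1 L.
ΔU = nCvΔT = 1.94×20.8×(333−540) = -8320 J.
Q = 0 for an adiabatic process, so W = −ΔU = 8320 J.
Work done on the gas = −W_by = -8320 J.

-8320 J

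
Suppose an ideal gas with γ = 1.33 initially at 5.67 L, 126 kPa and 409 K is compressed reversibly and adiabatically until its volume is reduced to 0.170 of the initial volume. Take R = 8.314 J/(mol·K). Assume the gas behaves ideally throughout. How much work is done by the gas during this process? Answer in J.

-1720 J

n = P₁V₁/(RT₁) = 126×5.67/(8.314×409) = 0.210 mol.
Adiabatic: TV^(γ−1) = const ⇒ T₂ = 409×(5.88)^0.330 = 734 K; PV^γ = const ⇒ P₂ = 1330 kPa.
ΔU = nCvΔT = 0.210×25.2×(734−409) = 1720 J.
Q = 0 for an adiabatic process, so W = −ΔU = -1720 J.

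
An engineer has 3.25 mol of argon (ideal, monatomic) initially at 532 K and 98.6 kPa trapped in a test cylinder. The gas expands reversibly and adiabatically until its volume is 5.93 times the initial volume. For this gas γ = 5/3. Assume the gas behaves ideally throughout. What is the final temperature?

162 K

V₁ = nRT₁/P₁ = 3.25×8.314×532/98.6 = 146 L.
Adiabatic: TV^(γ−1) = const ⇒ T₂ = 532×(0.169)^0.667 = 162 K; PV^γ = const ⇒ P₂ = 5.08 kPa.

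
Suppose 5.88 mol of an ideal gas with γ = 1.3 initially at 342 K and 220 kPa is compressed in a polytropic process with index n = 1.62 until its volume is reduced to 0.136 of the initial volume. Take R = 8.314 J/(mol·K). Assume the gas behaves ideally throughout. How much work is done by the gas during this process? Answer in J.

-65900 J

V₁ = nRT₁/P₁ = 5.88×8.314×342/220 = 76.0 L.
Polytropic n=1.62: T₂ = T₁(V₁/V₂)^(n−1) = 342×(7.35)^0.62 = 1180 K; P₂ = P₁(V₁/V₂)^n = 5570 kPa.
W = (P₁V₁−P₂V₂)/(n−1) = (220×76.0−5570×10.3)/0.62 = -65900 J.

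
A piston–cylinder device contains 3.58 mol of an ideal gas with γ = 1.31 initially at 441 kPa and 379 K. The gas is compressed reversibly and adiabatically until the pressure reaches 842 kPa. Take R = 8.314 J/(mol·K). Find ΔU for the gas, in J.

V₁ = nRT₁/P₁ = 3.58×8.314×379/441 = 25.6 L.
Adiabatic: T₂/T₁ = (P₂/P₁)^((γ−1)/γ) ⇒ T₂ = 379×(1.91)^0.237 = 442 K; V₂ = 15.6 L.
For an ideal gas ΔU = nCvΔT with Cv = R/(γ−1) = 26.8 J/(mol·K).
ΔU = 3.58×26.8×(442−379) = 6020 J.

6020 J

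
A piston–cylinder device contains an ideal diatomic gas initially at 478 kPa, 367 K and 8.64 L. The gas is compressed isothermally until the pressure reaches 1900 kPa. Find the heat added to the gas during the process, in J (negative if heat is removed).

-5700 J

n = P₁V₁/(RT₁) = 478×8.64/(8.314×367) = 1.35 mol.
Isothermal: T stays 367 K; PV = const ⇒ V₂ = 2.17 L, P₂ = 1900 kPa.
ΔU = 0 (ideal gas, T constant).
W = nRT ln(V₂/V₁) = 1.35×8.314×367×ln(0.252) = -5700 J.
Q = ΔU + W = -5700 J.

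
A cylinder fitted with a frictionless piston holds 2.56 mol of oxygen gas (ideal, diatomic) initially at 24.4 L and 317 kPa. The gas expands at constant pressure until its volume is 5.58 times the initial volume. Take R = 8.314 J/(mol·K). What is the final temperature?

2030 K

T₁ = P₁V₁/(nR) = 317×24.4/(2.56×8.314) = 363 K.
Isobaric: P stays 317 kPa; V/T = const ⇒ T₂ = 2030 K, V₂ = 136 L.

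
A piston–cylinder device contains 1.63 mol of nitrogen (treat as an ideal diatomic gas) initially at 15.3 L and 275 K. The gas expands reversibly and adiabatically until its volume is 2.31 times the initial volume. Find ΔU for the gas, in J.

-2650 J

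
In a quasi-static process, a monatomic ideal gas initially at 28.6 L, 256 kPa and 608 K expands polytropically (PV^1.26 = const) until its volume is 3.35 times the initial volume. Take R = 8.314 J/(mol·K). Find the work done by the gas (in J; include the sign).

7600 J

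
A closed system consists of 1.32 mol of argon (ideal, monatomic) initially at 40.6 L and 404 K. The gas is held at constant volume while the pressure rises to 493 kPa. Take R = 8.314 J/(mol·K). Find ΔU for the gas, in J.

23400 J

P₁ = nRT₁/V₁ = 1.32×8.314×404/40.6 = 109 kPa.
Isochoric: V stays 40.6 L; P/T = const ⇒ T₂ = 1820 K, P₂ = 493 kPa.
For an ideal gas ΔU = nCvΔT with Cv = (3/2)R = 12.5 J/(mol·K).
ΔU = 1.32×12.5×(1820−404) = 23400 J.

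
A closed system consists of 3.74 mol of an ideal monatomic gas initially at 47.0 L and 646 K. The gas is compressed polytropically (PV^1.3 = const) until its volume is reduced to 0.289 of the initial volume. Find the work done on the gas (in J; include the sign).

30200 J

P₁ = nRT₁/V₁ = 3.74×8.314×646/47.0 = 427 kPa.
Polytropic n=1.3: T₂ = T₁(V₁/V₂)^(n−1) = 646×(3.46)^0.30 = 937 K; P₂ = P₁(V₁/V₂)^n = 2150 kPa.
W = (P₁V₁−P₂V₂)/(n−1) = (427×47.0−2150×13.6)/0.30 = -30200 J.
Work done on the gas = −W_by = 30200 J.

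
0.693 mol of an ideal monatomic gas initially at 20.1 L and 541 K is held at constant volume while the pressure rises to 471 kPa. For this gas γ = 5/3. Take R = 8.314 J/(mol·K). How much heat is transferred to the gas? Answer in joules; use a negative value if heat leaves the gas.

9530 J

P₁ = nRT₁/V₁ = 0.693×8.314×541/20.1 = 155 kPa.
Isochoric: V stays 20.1 L; P/T = const ⇒ T₂ = 1640 K, P₂ = 471 kPa.
W = 0 (no volume change).
ΔU = nCvΔT = 0.693×12.5×(1640−541) = 9530 J.
Q = ΔU = 9530 J.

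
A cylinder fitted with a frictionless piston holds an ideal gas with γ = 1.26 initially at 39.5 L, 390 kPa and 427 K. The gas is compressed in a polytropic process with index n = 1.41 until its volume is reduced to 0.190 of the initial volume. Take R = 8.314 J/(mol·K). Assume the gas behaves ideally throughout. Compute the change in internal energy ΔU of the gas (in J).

n = P₁V₁/(RT₁) = 390×39.5/(8.314×427) = 4.34 mol.
Polytropic n=1.41: T₂ = T₁(V₁/V₂)^(n−1) = 427×(5.26)^0.41 = 844 K; P₂ = P₁(V₁/V₂)^n = 4060 kPa.
For an ideal gas ΔU = nCvΔT with Cv = R/(γ−1) = 32.0 J/(mol·K).
ΔU = 4.34×32.0×(844−427) = 57800 J.

57800 J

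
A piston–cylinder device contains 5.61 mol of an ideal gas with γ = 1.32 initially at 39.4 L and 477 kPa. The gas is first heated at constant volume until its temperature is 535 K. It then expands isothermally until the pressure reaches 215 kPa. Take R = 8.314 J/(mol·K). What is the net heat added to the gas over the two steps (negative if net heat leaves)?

T₁ = P₁V₁/(nR) = 477×39.4/(5.61×8.314) = 403 K.
Step 1 — Isochoric: V stays 39.4 L; P/T = const ⇒ T₂ = 535 K, P₂ = 633 kPa.
W = 0 (no volume change).
ΔU = nCvΔT = 5.61×26.0×(535−403) = 19200 J.
Q = ΔU = 19200 J.
State after step 1: P = 633 kPa, V = 39.4 L, T = 535 K.
Step 2 — Isothermal: T stays 535 K; PV = const ⇒ V₂ = 116 L, P₂ = 215 kPa.
ΔU = 0 (ideal gas, T constant).
W = nRT ln(V₂/V₁) = 5.61×8.314×535×ln(2.95) = 27000 J.
Q = ΔU + W = 27000 J.
Net over both steps: W = 27000 J, Q = 46200 J, ΔU = 19200 J.

46200 J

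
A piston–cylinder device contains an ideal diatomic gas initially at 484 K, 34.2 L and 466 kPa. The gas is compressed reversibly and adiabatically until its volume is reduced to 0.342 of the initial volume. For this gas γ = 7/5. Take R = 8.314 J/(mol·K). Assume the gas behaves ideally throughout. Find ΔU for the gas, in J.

n = P₁V₁/(RT₁) = 466×34.2/(8.314×484) = 3.96 mol.
Adiabatic: TV^(γ−1) = const ⇒ T₂ = 484×(2.92)^0.400 = 743 K; PV^γ = const ⇒ P₂ = 2090 kPa.
For an ideal gas ΔU = nCvΔT with Cv = (5/2)R = 20.8 J/(mol·K).
ΔU = 3.96×20.8×(743−484) = 21400 J.

21400 J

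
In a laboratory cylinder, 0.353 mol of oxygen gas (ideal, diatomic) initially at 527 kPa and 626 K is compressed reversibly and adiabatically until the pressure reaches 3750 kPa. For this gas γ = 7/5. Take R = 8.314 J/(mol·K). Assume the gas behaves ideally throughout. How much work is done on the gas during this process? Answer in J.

3450 J

V₁ = nRT₁/P₁ = 0.353×8.314×626/527 = 3.49 L.
Adiabatic: T₂/T₁ = (P₂/P₁)^((γ−1)/γ) ⇒ T₂ = 626×(7.12)^0.286 = 1100 K; V₂ = 0.858 L.
ΔU = nCvΔT = 0.353×20.8×(1100−626) = 3450 J.
Q = 0 for an adiabatic process, so W = −ΔU = -3450 J.
Work done on the gas = −W_by = 3450 J.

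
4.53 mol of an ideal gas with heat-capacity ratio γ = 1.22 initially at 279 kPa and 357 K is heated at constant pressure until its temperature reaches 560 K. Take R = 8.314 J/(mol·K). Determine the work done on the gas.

-7650 J

V₁ = nRT₁/P₁ = 4.53×8.314×357/279 = 48.2 L.
Isobaric: P stays 279 kPa; V/T = const ⇒ T₂ = 560 K, V₂ = 75.6 L.
W = PΔV = 279×(75.6−48.2) kPa·L = 7650 J.
Work done on the gas = −W_by = -7650 J.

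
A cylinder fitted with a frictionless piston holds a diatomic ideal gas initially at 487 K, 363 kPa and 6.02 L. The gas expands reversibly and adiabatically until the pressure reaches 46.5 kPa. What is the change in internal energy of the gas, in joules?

-2430 J

n = P₁V₁/(RT₁) = 363×6.02/(8.314×487) = 0.540 mol.
Adiabatic: T₂/T₁ = (P₂/P₁)^((γ−1)/γ) ⇒ T₂ = 487×(0.128)^0.286 = 271 K; V₂ = 26.1 L.
For an ideal gas ΔU = nCvΔT with Cv = (5/2)R = 20.8 J/(mol·K).
ΔU = 0.540×20.8×(271−487) = -2430 J.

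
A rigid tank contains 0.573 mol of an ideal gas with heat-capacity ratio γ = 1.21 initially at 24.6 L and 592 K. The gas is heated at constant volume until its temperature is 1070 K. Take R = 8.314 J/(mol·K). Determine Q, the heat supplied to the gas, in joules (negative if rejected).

10800 J

P₁ = nRT₁/V₁ = 0.573×8.314×592/24.6 = 115 kPa.
Isochoric: V stays 24.6 L; P/T = const ⇒ T₂ = 1070 K, P₂ = 207 kPa.
W = 0 (no volume change).
ΔU = nCvΔT = 0.573×39.6×(1070−592) = 10800 J.
Q = ΔU = 10800 J.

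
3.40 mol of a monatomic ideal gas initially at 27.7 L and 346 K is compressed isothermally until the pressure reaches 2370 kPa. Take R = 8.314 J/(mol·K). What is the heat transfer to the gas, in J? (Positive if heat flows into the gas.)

P₁ = nRT₁/V₁ = 3.40×8.314×346/27.7 = 353 kPa.
Isothermal: T stays 346 K; PV = const ⇒ V₂ = 4.13 L, P₂ = 2370 kPa.
ΔU = 0 (ideal gas, T constant).
W = nRT ln(V₂/V₁) = 3.40×8.314×346×ln(0.149) = -18600 J.
Q = ΔU + W = -18600 J.

-18600 J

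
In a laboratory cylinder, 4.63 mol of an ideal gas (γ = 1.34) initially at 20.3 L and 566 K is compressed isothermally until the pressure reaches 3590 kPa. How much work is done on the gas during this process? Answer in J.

26300 J

P₁ = nRT₁/V₁ = 4.63×8.314×566/20.3 = 1070 kPa.
Isothermal: T stays 566 K; PV = const ⇒ V₂ = 6.07 L, P₂ = 3590 kPa.
W = nRT ln(V₂/V₁) = 4.63×8.314×566×ln(0.299) = -26300 J.
Work done on the gas = −W_by = 26300 J.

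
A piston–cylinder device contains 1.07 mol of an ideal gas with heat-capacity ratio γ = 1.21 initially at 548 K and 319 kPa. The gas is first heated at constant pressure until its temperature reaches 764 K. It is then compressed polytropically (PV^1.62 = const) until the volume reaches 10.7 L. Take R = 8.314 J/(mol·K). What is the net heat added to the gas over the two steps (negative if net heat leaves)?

V₁ = nRT₁/P₁ = 1.07×8.314×548/319 = 15.3 L.
Step 1 — Isobaric: P stays 319 kPa; V/T = const ⇒ T₂ = 764 K, V₂ = 21.3 L.
W = PΔV = 319×(21.3−15.3) kPa·L = 1920 J.
ΔU = nCvΔT = 1.07×39.6×(764−548) = 9150 J.
Q = ΔU + W = nCpΔT = 11100 J.
State after step 1: P = 319 kPa, V = 21.3 L, T = 764 K.
Step 2 — Polytropic n=1.62: T₂ = T₁(V₁/V₂)^(n−1) = 764×(1.99)^0.62 = 1170 K; P₂ = P₁(V₁/V₂)^n = 974 kPa.
W = (P₁V₁−P₂V₂)/(n−1) = (319×21.3−974×10.7)/0.62 = -5840 J.
ΔU = nCvΔT = 1.07×39.6×(1170−764) = 17200 J.
Q = ΔU + W = 11400 J.
Net over both steps: W = -3920 J, Q = 22500 J, ΔU = 26400 J.

22500 J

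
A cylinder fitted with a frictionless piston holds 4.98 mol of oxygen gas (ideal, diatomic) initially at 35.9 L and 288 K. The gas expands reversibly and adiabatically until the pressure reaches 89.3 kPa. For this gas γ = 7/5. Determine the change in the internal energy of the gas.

P₁ = nRT₁/V₁ = 4.98×8.314×288/35.9 = 332 kPa.
Adiabatic: T₂/T₁ = (P₂/P₁)^((γ−1)/γ) ⇒ T₂ = 288×(0.269)^0.286 = 198 K; V₂ = 91.7 L.
For an ideal gas ΔU = nCvΔT with Cv = (5/2)R = 20.8 J/(mol·K).
ΔU = 4.98×20.8×(198−288) = -9330 J.

-9330 J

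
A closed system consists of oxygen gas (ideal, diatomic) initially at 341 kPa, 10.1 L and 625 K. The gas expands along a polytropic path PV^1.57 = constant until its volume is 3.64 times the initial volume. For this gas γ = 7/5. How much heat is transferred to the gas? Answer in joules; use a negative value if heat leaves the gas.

-1340 J

n = P₁V₁/(RT₁) = 341×10.1/(8.314×625) = 0.663 mol.
Polytropic n=1.57: T₂ = T₁(V₁/V₂)^(n−1) = 625×(0.275)^0.57 = 299 K; P₂ = P₁(V₁/V₂)^n = 44.9 kPa.
W = (P₁V₁−P₂V₂)/(n−1) = (341×10.1−44.9×36.8)/0.57 = 3150 J.
ΔU = nCvΔT = 0.663×20.8×(299−625) = -4490 J.
Q = ΔU + W = -1340 J.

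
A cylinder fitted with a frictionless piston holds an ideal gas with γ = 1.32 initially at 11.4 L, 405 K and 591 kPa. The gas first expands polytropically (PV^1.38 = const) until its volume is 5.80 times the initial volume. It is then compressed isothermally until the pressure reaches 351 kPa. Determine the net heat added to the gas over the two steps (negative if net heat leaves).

-8200 J

n = P₁V₁/(RT₁) = 591×11.4/(8.314×405) = 2.00 mol.
Step 1 — Polytropic n=1.38: T₂ = T₁(V₁/V₂)^(n−1) = 405×(0.172)^0.38 = 208 K; P₂ = P₁(V₁/V₂)^n = 52.2 kPa.
W = (P₁V₁−P₂V₂)/(n−1) = (591×11.4−52.2×66.1)/0.38 = 8640 J.
ΔU = nCvΔT = 2.00×26.0×(208−405) = -10300 J.
Q = ΔU + W = -1620 J.
State after step 1: P = 52.2 kPa, V = 66.1 L, T = 208 K.
Step 2 — Isothermal: T stays 208 K; PV = const ⇒ V₂ = 9.84 L, P₂ = 351 kPa.
ΔU = 0 (ideal gas, T constant).
W = nRT ln(V₂/V₁) = 2.00×8.314×208×ln(0.149) = -6580 J.
Q = ΔU + W = -6580 J.
Net over both steps: W = 2060 J, Q = -8200 J, ΔU = -10300 J.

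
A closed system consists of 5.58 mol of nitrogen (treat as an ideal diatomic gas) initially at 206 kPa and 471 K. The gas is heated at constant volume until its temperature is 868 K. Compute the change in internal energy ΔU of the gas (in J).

46000 J

V₁ = nRT₁/P₁ = 5.58×8.314×471/206 = 106 L.
Isochoric: V stays 106 L; P/T = const ⇒ T₂ = 868 K, P₂ = 380 kPa.
For an ideal gas ΔU = nCvΔT with Cv = (5/2)R = 20.8 J/(mol·K).
ΔU = 5.58×20.8×(868−471) = 46000 J.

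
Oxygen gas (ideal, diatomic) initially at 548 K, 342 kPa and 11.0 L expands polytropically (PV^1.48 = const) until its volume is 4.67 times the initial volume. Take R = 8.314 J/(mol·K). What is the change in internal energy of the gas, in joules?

n = P₁V₁/(RT₁) = 342×11.0/(8.314×548) = 0.826 mol.
Polytropic n=1.48: T₂ = T₁(V₁/V₂)^(n−1) = 548×(0.214)^0.48 = 262 K; P₂ = P₁(V₁/V₂)^n = 34.9 kPa.
For an ideal gas ΔU = nCvΔT with Cv = (5/2)R = 20.8 J/(mol·K).
ΔU = 0.826×20.8×(262−548) = -4920 J.

-4920 J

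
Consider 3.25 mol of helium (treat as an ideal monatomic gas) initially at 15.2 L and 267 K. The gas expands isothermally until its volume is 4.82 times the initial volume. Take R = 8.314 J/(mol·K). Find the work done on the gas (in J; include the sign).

P₁ = nRT₁/V₁ = 3.25×8.314×267/15.2 = 475 kPa.
Isothermal: T stays 267 K; PV = const ⇒ V₂ = 73.3 L, P₂ = 98.5 kPa.
W = nRT ln(V₂/V₁) = 3.25×8.314×267×ln(4.82) = 11300 J.
Work done on the gas = −W_by = -11300 J.

-11300 J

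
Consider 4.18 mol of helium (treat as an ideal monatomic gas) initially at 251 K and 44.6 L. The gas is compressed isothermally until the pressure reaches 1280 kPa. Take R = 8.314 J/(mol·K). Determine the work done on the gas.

P₁ = nRT₁/V₁ = 4.18×8.314×251/44.6 = 196 kPa.
Isothermal: T stays 251 K; PV = const ⇒ V₂ = 6.81 L, P₂ = 1280 kPa.
W = nRT ln(V₂/V₁) = 4.18×8.314×251×ln(0.153) = -16400 J.
Work done on the gas = −W_by = 16400 J.

16400 J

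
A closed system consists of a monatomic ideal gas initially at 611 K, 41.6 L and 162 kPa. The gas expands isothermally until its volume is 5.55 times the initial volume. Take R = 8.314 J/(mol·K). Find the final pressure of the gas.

29.2 kPa

Isothermal: T stays 611 K; PV = const ⇒ V₂ = 231 L, P₂ = 29.2 kPa.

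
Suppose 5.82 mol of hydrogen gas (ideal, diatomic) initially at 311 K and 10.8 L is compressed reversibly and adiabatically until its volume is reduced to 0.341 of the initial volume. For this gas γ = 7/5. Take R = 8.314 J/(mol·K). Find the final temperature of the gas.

P₁ = nRT₁/V₁ = 5.82×8.314×311/10.8 = 1390 kPa.
Adiabatic: TV^(γ−1) = const ⇒ T₂ = 311×(2.93)^0.400 = 478 K; PV^γ = const ⇒ P₂ = 6280 kPa.

478 K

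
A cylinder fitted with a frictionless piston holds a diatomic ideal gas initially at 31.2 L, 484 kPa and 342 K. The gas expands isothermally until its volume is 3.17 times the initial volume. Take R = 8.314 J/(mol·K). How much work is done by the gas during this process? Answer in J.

n = P₁V₁/(RT₁) = 484×31.2/(8.314×342) = 5.31 mol.
Isothermal: T stays 342 K; PV = const ⇒ V₂ = 98.9 L, P₂ = 153 kPa.
W = nRT ln(V₂/V₁) = 5.31×8.314×342×ln(3.17) = 17400 J.

17400 J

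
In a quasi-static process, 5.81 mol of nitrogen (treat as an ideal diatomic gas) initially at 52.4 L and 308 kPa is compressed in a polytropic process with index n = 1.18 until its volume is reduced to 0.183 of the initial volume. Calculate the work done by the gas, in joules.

T₁ = P₁V₁/(nR) = 308×52.4/(5.81×8.314) = 334 K.
Polytropic n=1.18: T₂ = T₁(V₁/V₂)^(n−1) = 334×(5.46)^0.18 = 454 K; P₂ = P₁(V₁/V₂)^n = 2280 kPa.
W = (P₁V₁−P₂V₂)/(n−1) = (308×52.4−2280×9.59)/0.18 = -32100 J.

-32100 J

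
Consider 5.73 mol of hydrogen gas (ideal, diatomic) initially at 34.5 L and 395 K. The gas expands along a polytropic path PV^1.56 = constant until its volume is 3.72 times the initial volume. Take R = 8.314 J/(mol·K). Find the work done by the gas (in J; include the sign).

P₁ = nRT₁/V₁ = 5.73×8.314×395/34.5 = 545 kPa.
Polytropic n=1.56: T₂ = T₁(V₁/V₂)^(n−1) = 395×(0.269)^0.56 = 189 K; P₂ = P₁(V₁/V₂)^n = 70.3 kPa.
W = (P₁V₁−P₂V₂)/(n−1) = (545×34.5−70.3×128)/0.56 = 17500 J.

17500 J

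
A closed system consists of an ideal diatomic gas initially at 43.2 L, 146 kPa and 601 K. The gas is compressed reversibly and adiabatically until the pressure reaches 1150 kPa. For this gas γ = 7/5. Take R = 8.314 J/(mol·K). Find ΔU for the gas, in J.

12700 J

n = P₁V₁/(RT₁) = 146×43.2/(8.314×601) = 1.26 mol.
Adiabatic: T₂/T₁ = (P₂/P₁)^((γ−1)/γ) ⇒ T₂ = 601×(7.88)^0.286 = 1080 K; V₂ = 9.89 L.
For an ideal gas ΔU = nCvΔT with Cv = (5/2)R = 20.8 J/(mol·K).
ΔU = 1.26×20.8×(1080−601) = 12700 J.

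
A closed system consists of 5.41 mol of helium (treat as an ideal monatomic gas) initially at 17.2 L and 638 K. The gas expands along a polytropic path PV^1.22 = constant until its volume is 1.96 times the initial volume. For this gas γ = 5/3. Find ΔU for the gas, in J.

-5920 J

P₁ = nRT₁/V₁ = 5.41×8.314×638/17.2 = 1670 kPa.
Polytropic n=1.22: T₂ = T₁(V₁/V₂)^(n−1) = 638×(0.510)^0.22 = 550 K; P₂ = P₁(V₁/V₂)^n = 734 kPa.
For an ideal gas ΔU = nCvΔT with Cv = (3/2)R = 12.5 J/(mol·K).
ΔU = 5.41×12.5×(550−638) = -5920 J.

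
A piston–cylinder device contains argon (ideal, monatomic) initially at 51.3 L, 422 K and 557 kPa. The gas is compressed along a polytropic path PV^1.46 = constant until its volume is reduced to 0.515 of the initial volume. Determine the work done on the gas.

22200 J

n = P₁V₁/(RT₁) = 557×51.3/(8.314×422) = 8.14 mol.
Polytropic n=1.46: T₂ = T₁(V₁/V₂)^(n−1) = 422×(1.94)^0.46 = 573 K; P₂ = P₁(V₁/V₂)^n = 1470 kPa.
W = (P₁V₁−P₂V₂)/(n−1) = (557×51.3−1470×26.4)/0.46 = -22200 J.
Work done on the gas = −W_by = 22200 J.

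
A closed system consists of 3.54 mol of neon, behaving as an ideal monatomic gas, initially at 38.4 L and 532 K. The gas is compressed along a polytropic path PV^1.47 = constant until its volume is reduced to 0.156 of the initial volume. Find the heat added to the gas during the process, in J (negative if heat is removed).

-13700 J

P₁ = nRT₁/V₁ = 3.54×8.314×532/38.4 = 408 kPa.
Polytropic n=1.47: T₂ = T₁(V₁/V₂)^(n−1) = 532×(6.41)^0.47 = 1270 K; P₂ = P₁(V₁/V₂)^n = 6260 kPa.
W = (P₁V₁−P₂V₂)/(n−1) = (408×38.4−6260×5.99)/0.47 = -46500 J.
ΔU = nCvΔT = 3.54×12.5×(1270−532) = 32800 J.
Q = ΔU + W = -13700 J.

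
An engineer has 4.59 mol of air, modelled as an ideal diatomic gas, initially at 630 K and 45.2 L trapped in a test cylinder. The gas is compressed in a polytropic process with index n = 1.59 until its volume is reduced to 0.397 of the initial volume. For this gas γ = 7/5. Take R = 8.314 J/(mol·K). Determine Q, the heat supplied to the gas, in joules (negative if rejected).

14000 J

P₁ = nRT₁/V₁ = 4.59×8.314×630/45.2 = 532 kPa.
Polytropic n=1.59: T₂ = T₁(V₁/V₂)^(n−1) = 630×(2.52)^0.59 = 1090 K; P₂ = P₁(V₁/V₂)^n = 2310 kPa.
W = (P₁V₁−P₂V₂)/(n−1) = (532×45.2−2310×17.9)/0.59 = -29500 J.
ΔU = nCvΔT = 4.59×20.8×(1090−630) = 43600 J.
Q = ΔU + W = 14000 J.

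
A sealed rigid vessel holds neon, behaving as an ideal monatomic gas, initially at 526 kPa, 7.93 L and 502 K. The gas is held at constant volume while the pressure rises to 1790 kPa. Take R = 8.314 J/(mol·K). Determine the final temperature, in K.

1710 K

Isochoric: V stays 7.93 L; P/T = const ⇒ T₂ = 1710 K, P₂ = 1790 kPa.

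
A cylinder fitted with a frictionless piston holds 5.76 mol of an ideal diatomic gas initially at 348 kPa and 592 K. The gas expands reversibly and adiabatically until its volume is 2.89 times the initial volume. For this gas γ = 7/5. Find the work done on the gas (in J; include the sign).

V₁ = nRT₁/P₁ = 5.76×8.314×592/348 = 81.5 L.
Adiabatic: TV^(γ−1) = const ⇒ T₂ = 592×(0.346)^0.400 = 387 K; PV^γ = const ⇒ P₂ = 78.8 kPa.
ΔU = nCvΔT = 5.76×20.8×(387−592) = -24500 J.
Q = 0 for an adiabatic process, so W = −ΔU = 24500 J.
Work done on the gas = −W_by = -24500 J.

-24500 J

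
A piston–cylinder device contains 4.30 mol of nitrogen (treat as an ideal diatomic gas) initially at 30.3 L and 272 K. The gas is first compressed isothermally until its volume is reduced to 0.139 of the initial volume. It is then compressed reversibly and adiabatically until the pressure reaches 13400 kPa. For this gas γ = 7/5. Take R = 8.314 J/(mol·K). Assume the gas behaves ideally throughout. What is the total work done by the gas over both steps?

P₁ = nRT₁/V₁ = 4.30×8.314×272/30.3 = 321 kPa.
Step 1 — Isothermal: T stays 272 K; PV = const ⇒ V₂ = 4.21 L, P₂ = 2310 kPa.
ΔU = 0 (ideal gas, T constant).
W = nRT ln(V₂/V₁) = 4.30×8.314×272×ln(0.139) = -19200 J.
Q = ΔU + W = -19200 J.
State after step 1: P = 2310 kPa, V = 4.21 L, T = 272 K.
Step 2 — Adiabatic: T₂/T₁ = (P₂/P₁)^((γ−1)/γ) ⇒ T₂ = 272×(5.80)^0.286 = 450 K; V₂ = 1.20 L.
ΔU = nCvΔT = 4.30×20.8×(450−272) = 15900 J.
Q = 0 for an adiabatic process, so W = −ΔU = -15900 J.
Net over both steps: W = -35100 J, Q = -19200 J, ΔU = 15900 J.

-35100 J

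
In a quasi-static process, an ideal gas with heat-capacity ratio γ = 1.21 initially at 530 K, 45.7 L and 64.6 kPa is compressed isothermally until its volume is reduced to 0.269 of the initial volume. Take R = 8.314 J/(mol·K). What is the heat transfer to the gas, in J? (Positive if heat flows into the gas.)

n = P₁V₁/(RT₁) = 64.6×45.7/(8.314×530) = 0.670 mol.
Isothermal: T stays 530 K; PV = const ⇒ V₂ = 12.3 L, P₂ = 240 kPa.
ΔU = 0 (ideal gas, T constant).
W = nRT ln(V₂/V₁) = 0.670×8.314×530×ln(0.269) = -3880 J.
Q = ΔU + W = -3880 J.

-3880 J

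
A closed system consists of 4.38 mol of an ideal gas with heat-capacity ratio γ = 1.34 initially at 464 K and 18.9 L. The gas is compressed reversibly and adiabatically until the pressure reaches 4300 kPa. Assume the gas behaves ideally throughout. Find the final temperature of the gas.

P₁ = nRT₁/V₁ = 4.38×8.314×464/18.9 = 894 kPa.
Adiabatic: T₂/T₁ = (P₂/P₁)^((γ−1)/γ) ⇒ T₂ = 464×(4.81)^0.254 = 691 K; V₂ = 5.85 L.

691 K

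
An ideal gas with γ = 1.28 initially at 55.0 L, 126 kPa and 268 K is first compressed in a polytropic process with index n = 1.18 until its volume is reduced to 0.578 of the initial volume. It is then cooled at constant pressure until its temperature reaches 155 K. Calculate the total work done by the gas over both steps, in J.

-7630 J

n = P₁V₁/(RT₁) = 126×55.0/(8.314×268) = 3.11 mol.
Step 1 — Polytropic n=1.18: T₂ = T₁(V₁/V₂)^(n−1) = 268×(1.73)^0.18 = 296 K; P₂ = P₁(V₁/V₂)^n = 241 kPa.
W = (P₁V₁−P₂V₂)/(n−1) = (126×55.0−241×31.8)/0.18 = -3990 J.
ΔU = nCvΔT = 3.11×29.7×(296−268) = 2570 J.
Q = ΔU + W = -1430 J.
State after step 1: P = 241 kPa, V = 31.8 L, T = 296 K.
Step 2 — Isobaric: P stays 241 kPa; V/T = const ⇒ T₂ = 155 K, V₂ = 16.7 L.
W = PΔV = 241×(16.7−31.8) kPa·L = -3640 J.
ΔU = nCvΔT = 3.11×29.7×(155−296) = -13000 J.
Q = ΔU + W = nCpΔT = -16600 J.
Net over both steps: W = -7630 J, Q = -18100 J, ΔU = -10400 J.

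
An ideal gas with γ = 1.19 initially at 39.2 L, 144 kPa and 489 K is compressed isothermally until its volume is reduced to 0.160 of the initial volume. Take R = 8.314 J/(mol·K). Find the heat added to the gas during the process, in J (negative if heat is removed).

-10300 J

n = P₁V₁/(RT₁) = 144×39.2/(8.314×489) = 1.39 mol.
Isothermal: T stays 489 K; PV = const ⇒ V₂ = 6.27 L, P₂ = 900 kPa.
ΔU = 0 (ideal gas, T constant).
W = nRT ln(V₂/V₁) = 1.39×8.314×489×ln(0.160) = -10300 J.
Q = ΔU + W = -10300 J.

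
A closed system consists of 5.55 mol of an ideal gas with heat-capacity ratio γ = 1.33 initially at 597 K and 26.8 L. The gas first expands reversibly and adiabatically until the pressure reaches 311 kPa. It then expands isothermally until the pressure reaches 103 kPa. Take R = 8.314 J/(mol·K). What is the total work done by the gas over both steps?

44100 J

P₁ = nRT₁/V₁ = 5.55×8.314×597/26.8 = 1030 kPa.
Step 1 — Adiabatic: T₂/T₁ = (P₂/P₁)^((γ−1)/γ) ⇒ T₂ = 597×(0.303)^0.248 = 444 K; V₂ = 65.8 L.
ΔU = nCvΔT = 5.55×25.2×(444−597) = -21400 J.
Q = 0 for an adiabatic process, so W = −ΔU = 21400 J.
State after step 1: P = 311 kPa, V = 65.8 L, T = 444 K.
Step 2 — Isothermal: T stays 444 K; PV = const ⇒ V₂ = 199 L, P₂ = 103 kPa.
ΔU = 0 (ideal gas, T constant).
W = nRT ln(V₂/V₁) = 5.55×8.314×444×ln(3.02) = 22600 J.
Q = ΔU + W = 22600 J.
Net over both steps: W = 44100 J, Q = 22600 J, ΔU = -21400 J.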